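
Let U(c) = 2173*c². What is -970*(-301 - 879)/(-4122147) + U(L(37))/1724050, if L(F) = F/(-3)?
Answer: -1541186783/17931339450 ≈ -0.085949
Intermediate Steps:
L(F) = -F/3 (L(F) = F*(-⅓) = -F/3)
-970*(-301 - 879)/(-4122147) + U(L(37))/1724050 = -970*(-301 - 879)/(-4122147) + (2173*(-⅓*37)²)/1724050 = -970*(-1180)*(-1/4122147) + (2173*(-37/3)²)*(1/1724050) = 1144600*(-1/4122147) + (2173*(1369/9))*(1/1724050) = -1144600/4122147 + (2974837/9)*(1/1724050) = -1144600/4122147 + 72557/378450 = -1541186783/17931339450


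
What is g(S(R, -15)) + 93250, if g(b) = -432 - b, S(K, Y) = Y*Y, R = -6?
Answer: 92593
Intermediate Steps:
S(K, Y) = Y²
g(S(R, -15)) + 93250 = (-432 - 1*(-15)²) + 93250 = (-432 - 1*225) + 93250 = (-432 - 225) + 93250 = -657 + 93250 = 92593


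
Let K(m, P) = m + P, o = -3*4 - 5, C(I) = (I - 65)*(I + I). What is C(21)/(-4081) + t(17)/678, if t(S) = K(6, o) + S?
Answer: 2765/5989 ≈ 0.46168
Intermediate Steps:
C(I) = 2*I*(-65 + I) (C(I) = (-65 + I)*(2*I) = 2*I*(-65 + I))
o = -17 (o = -12 - 5 = -17)
K(m, P) = P + m
t(S) = -11 + S (t(S) = (-17 + 6) + S = -11 + S)
C(21)/(-4081) + t(17)/678 = (2*21*(-65 + 21))/(-4081) + (-11 + 17)/678 = (2*21*(-44))*(-1/4081) + 6*(1/678) = -1848*(-1/4081) + 1/113 = 24/53 + 1/113 = 2765/5989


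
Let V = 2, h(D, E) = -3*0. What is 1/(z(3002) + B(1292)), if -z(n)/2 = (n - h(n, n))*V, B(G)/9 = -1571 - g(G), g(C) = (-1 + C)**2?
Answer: -1/15026276 ≈ -6.6550e-8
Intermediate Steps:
h(D, E) = 0
B(G) = -14139 - 9*(-1 + G)**2 (B(G) = 9*(-1571 - (-1 + G)**2) = -14139 - 9*(-1 + G)**2)
z(n) = -4*n (z(n) = -2*(n - 1*0)*2 = -2*(n + 0)*2 = -2*n*2 = -4*n)
1/(z(3002) + B(1292)) = 1/(-4*3002 + (-14139 - 9*(-1 + 1292)**2)) = 1/(-12008 + (-14139 - 9*1291**2)) = 1/(-12008 + (-14139 - 9*1666681)) = 1/(-12008 + (-14139 - 15000129)) = 1/(-12008 - 15014268) = 1/(-15026276) = -1/15026276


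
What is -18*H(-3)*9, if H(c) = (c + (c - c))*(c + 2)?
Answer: -486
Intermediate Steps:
H(c) = c*(2 + c) (H(c) = (c + 0)*(2 + c) = c*(2 + c))
-18*H(-3)*9 = -(-54)*(2 - 3)*9 = -(-54)*(-1)*9 = -18*3*9 = -54*9 = -486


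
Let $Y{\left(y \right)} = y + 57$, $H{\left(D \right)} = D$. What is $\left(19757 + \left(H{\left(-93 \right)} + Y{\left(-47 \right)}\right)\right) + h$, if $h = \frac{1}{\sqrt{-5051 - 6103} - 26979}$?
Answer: $\frac{4773421259017}{242625865} - \frac{13 i \sqrt{66}}{727877595} \approx 19674.0 - 1.451 \cdot 10^{-7} i$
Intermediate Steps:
$h = \frac{1}{-26979 + 13 i \sqrt{66}}$ ($h = \frac{1}{\sqrt{-11154} - 26979} = \frac{1}{13 i \sqrt{66} - 26979} = \frac{1}{-26979 + 13 i \sqrt{66}} \approx -3.7065 \cdot 10^{-5} - 1.451 \cdot 10^{-7} i$)
$Y{\left(y \right)} = 57 + y$
$\left(19757 + \left(H{\left(-93 \right)} + Y{\left(-47 \right)}\right)\right) + h = \left(19757 + \left(-93 + \left(57 - 47\right)\right)\right) - \left(\frac{8993}{242625865} + \frac{13 i \sqrt{66}}{727877595}\right) = \left(19757 + \left(-93 + 10\right)\right) - \left(\frac{8993}{242625865} + \frac{13 i \sqrt{66}}{727877595}\right) = \left(19757 - 83\right) - \left(\frac{8993}{242625865} + \frac{13 i \sqrt{66}}{727877595}\right) = 19674 - \left(\frac{8993}{242625865} + \frac{13 i \sqrt{66}}{727877595}\right) = \frac{4773421259017}{242625865} - \frac{13 i \sqrt{66}}{727877595}$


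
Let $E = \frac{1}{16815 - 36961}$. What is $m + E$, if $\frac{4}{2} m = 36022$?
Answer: $\frac{362849605}{20146} \approx 18011.0$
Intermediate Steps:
$m = 18011$ ($m = \frac{1}{2} \cdot 36022 = 18011$)
$E = - \frac{1}{20146}$ ($E = \frac{1}{-20146} = - \frac{1}{20146} \approx -4.9638 \cdot 10^{-5}$)
$m + E = 18011 - \frac{1}{20146} = \frac{362849605}{20146}$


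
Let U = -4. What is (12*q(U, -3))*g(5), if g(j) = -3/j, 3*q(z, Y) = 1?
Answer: -12/5 ≈ -2.4000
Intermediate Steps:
q(z, Y) = ⅓ (q(z, Y) = (⅓)*1 = ⅓)
(12*q(U, -3))*g(5) = (12*(⅓))*(-3/5) = 4*(-3*⅕) = 4*(-⅗) = -12/5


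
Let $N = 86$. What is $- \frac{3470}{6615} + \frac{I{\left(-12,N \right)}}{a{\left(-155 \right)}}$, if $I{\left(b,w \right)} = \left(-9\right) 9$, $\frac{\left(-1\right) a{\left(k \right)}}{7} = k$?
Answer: $- \frac{122879}{205065} \approx -0.59922$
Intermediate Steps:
$a{\left(k \right)} = - 7 k$
$I{\left(b,w \right)} = -81$
$- \frac{3470}{6615} + \frac{I{\left(-12,N \right)}}{a{\left(-155 \right)}} = - \frac{3470}{6615} - \frac{81}{\left(-7\right) \left(-155\right)} = \left(-3470\right) \frac{1}{6615} - \frac{81}{1085} = - \frac{694}{1323} - \frac{81}{1085} = - \frac{122879}{205065}$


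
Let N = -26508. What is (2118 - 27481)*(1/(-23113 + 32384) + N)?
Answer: 6233100982121/9271 ≈ 6.7232e+8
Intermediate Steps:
(2118 - 27481)*(1/(-23113 + 32384) + N) = (2118 - 27481)*(1/(-23113 + 32384) - 26508) = -25363*(1/9271 - 26508) = -25363*(-245755667/9271) = 6233100982121/9271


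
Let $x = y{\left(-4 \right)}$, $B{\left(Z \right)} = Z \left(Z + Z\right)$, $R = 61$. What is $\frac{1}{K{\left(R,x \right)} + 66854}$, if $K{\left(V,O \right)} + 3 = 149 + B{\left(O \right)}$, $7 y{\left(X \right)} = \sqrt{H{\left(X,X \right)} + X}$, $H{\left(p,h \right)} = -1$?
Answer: $\frac{49}{3282990} \approx 1.4925 \cdot 10^{-5}$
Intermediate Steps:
$B{\left(Z \right)} = 2 Z^{2}$ ($B{\left(Z \right)} = Z 2 Z = 2 Z^{2}$)
$y{\left(X \right)} = \frac{\sqrt{-1 + X}}{7}$
$x = \frac{i \sqrt{5}}{7}$ ($x = \frac{\sqrt{-1 - 4}}{7} = \frac{\sqrt{-5}}{7} = \frac{i \sqrt{5}}{7} \approx 0.31944 i$)
$K{\left(V,O \right)} = 146 + 2 O^{2}$ ($K{\left(V,O \right)} = -3 + \left(149 + 2 O^{2}\right) = 146 + 2 O^{2}$)
$\frac{1}{K{\left(R,x \right)} + 66854} = \frac{1}{\left(146 + 2 \left(\frac{i \sqrt{5}}{7}\right)^{2}\right) + 66854} = \frac{1}{\left(146 + 2 \left(- \frac{5}{49}\right)\right) + 66854} = \frac{1}{\left(146 - \frac{10}{49}\right) + 66854} = \frac{1}{\frac{7144}{49} + 66854} = \frac{1}{\frac{3282990}{49}} = \frac{49}{3282990}$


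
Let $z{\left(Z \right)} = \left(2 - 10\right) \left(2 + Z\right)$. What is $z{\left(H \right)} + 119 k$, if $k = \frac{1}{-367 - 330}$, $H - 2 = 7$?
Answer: $- \frac{3615}{41} \approx -88.171$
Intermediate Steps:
$H = 9$ ($H = 2 + 7 = 9$)
$k = - \frac{1}{697}$ ($k = \frac{1}{-697} = - \frac{1}{697} \approx -0.0014347$)
$z{\left(Z \right)} = -16 - 8 Z$ ($z{\left(Z \right)} = - 8 \left(2 + Z\right) = -16 - 8 Z$)
$z{\left(H \right)} + 119 k = \left(-16 - 72\right) + 119 \left(- \frac{1}{697}\right) = \left(-16 - 72\right) - \frac{7}{41} = -88 - \frac{7}{41} = - \frac{3615}{41}$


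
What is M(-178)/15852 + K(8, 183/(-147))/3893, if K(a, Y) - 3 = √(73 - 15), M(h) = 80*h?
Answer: -13847191/15427959 + √58/3893 ≈ -0.89558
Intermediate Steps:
K(a, Y) = 3 + √58 (K(a, Y) = 3 + √(73 - 15) = 3 + √58)
M(-178)/15852 + K(8, 183/(-147))/3893 = (80*(-178))/15852 + (3 + √58)/3893 = -14240*1/15852 + (3 + √58)*(1/3893) = -3560/3963 + (3/3893 + √58/3893) = -13847191/15427959 + √58/3893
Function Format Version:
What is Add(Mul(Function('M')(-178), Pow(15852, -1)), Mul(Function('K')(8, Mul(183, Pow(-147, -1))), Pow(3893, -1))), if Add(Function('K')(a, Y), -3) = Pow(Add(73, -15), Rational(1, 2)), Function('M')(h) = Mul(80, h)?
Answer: Add(Rational(-13847191, 15427959), Mul(Rational(1, 3893), Pow(58, Rational(1, 2)))) ≈ -0.89558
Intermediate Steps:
Function('K')(a, Y) = Add(3, Pow(58, Rational(1, 2))) (Function('K')(a, Y) = Add(3, Pow(Add(73, -15), Rational(1, 2))) = Add(3, Pow(58, Rational(1, 2))))
Add(Mul(Function('M')(-178), Pow(15852, -1)), Mul(Function('K')(8, Mul(183, Pow(-147, -1))), Pow(3893, -1))) = Add(Mul(Mul(80, -178), Pow(15852, -1)), Mul(Add(3, Pow(58, Rational(1, 2))), Pow(3893, -1))) = Add(Mul(-14240, Rational(1, 15852)), Mul(Add(3, Pow(58, Rational(1, 2))), Rational(1, 3893))) = Add(Rational(-3560, 3963), Add(Rational(3, 3893), Mul(Rational(1, 3893), Pow(58, Rational(1, 2))))) = Add(Rational(-13847191, 15427959), Mul(Rational(1, 3893), Pow(58, Rational(1, 2))))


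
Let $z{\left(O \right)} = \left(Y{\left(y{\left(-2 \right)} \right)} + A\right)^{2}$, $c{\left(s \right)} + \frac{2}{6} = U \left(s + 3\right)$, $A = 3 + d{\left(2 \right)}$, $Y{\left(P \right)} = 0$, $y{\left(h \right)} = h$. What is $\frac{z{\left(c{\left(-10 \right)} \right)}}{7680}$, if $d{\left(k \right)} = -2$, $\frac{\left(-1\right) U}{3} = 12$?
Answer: $\frac{1}{7680} \approx 0.00013021$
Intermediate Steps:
$U = -36$ ($U = \left(-3\right) 12 = -36$)
$A = 1$ ($A = 3 - 2 = 1$)
$c{\left(s \right)} = - \frac{325}{3} - 36 s$ ($c{\left(s \right)} = - \frac{1}{3} - 36 \left(s + 3\right) = - \frac{1}{3} - 36 \left(3 + s\right) = - \frac{1}{3} - \left(108 + 36 s\right) = - \frac{325}{3} - 36 s$)
$z{\left(O \right)} = 1$ ($z{\left(O \right)} = \left(0 + 1\right)^{2} = 1^{2} = 1$)
$\frac{z{\left(c{\left(-10 \right)} \right)}}{7680} = 1 \cdot \frac{1}{7680} = \frac{1}{7680}$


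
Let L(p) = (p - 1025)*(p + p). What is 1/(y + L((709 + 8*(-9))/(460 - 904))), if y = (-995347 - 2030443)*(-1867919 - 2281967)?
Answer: 98568/1237687185426470389 ≈ 7.9639e-14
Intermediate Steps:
L(p) = 2*p*(-1025 + p) (L(p) = (-1025 + p)*(2*p) = 2*p*(-1025 + p))
y = 12556683559940 (y = -3025790*(-4149886) = 12556683559940)
1/(y + L((709 + 8*(-9))/(460 - 904))) = 1/(12556683559940 + 2*((709 + 8*(-9))/(460 - 904))*(-1025 + (709 + 8*(-9))/(460 - 904))) = 1/(12556683559940 + 2*((709 - 72)/(-444))*(-1025 + (709 - 72)/(-444))) = 1/(12556683559940 + 2*(637*(-1/444))*(-1025 + 637*(-1/444))) = 1/(12556683559940 + 2*(-637/444)*(-1025 - 637/444)) = 1/(12556683559940 + 2*(-637/444)*(-455737/444)) = 1/(12556683559940 + 290304469/98568) = 1/(1237687185426470389/98568) = 98568/1237687185426470389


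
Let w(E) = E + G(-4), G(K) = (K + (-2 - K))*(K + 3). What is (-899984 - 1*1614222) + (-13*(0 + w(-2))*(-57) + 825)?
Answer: -2513381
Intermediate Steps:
G(K) = -6 - 2*K (G(K) = -2*(3 + K) = -6 - 2*K)
w(E) = 2 + E (w(E) = E + (-6 - 2*(-4)) = E + (-6 + 8) = E + 2 = 2 + E)
(-899984 - 1*1614222) + (-13*(0 + w(-2))*(-57) + 825) = (-899984 - 1*1614222) + (-13*(0 + (2 - 2))*(-57) + 825) = (-899984 - 1614222) + (-13*(0 + 0)*(-57) + 825) = -2514206 + (-13*0*(-57) + 825) = -2514206 + (0*(-57) + 825) = -2514206 + (0 + 825) = -2514206 + 825 = -2513381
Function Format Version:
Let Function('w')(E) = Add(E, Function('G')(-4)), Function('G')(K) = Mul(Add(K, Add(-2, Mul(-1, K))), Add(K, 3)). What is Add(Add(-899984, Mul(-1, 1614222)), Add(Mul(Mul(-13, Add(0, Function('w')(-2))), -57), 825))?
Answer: -2513381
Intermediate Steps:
Function('G')(K) = Add(-6, Mul(-2, K)) (Function('G')(K) = Mul(-2, Add(3, K)) = Add(-6, Mul(-2, K)))
Function('w')(E) = Add(2, E) (Function('w')(E) = Add(E, Add(-6, Mul(-2, -4))) = Add(E, Add(-6, 8)) = Add(E, 2) = Add(2, E))
Add(Add(-899984, Mul(-1, 1614222)), Add(Mul(Mul(-13, Add(0, Function('w')(-2))), -57), 825)) = Add(Add(-899984, Mul(-1, 1614222)), Add(Mul(Mul(-13, Add(0, Add(2, -2))), -57), 825)) = Add(Add(-899984, -1614222), Add(Mul(Mul(-13, Add(0, 0)), -57), 825)) = Add(-2514206, Add(Mul(Mul(-13, 0), -57), 825)) = Add(-2514206, Add(Mul(0, -57), 825)) = Add(-2514206, Add(0, 825)) = Add(-2514206, 825) = -2513381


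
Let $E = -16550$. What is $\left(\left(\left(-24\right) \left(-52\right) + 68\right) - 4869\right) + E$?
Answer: $-20103$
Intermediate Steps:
$\left(\left(\left(-24\right) \left(-52\right) + 68\right) - 4869\right) + E = \left(\left(\left(-24\right) \left(-52\right) + 68\right) - 4869\right) - 16550 = \left(\left(1248 + 68\right) - 4869\right) - 16550 = \left(1316 - 4869\right) - 16550 = -3553 - 16550 = -20103$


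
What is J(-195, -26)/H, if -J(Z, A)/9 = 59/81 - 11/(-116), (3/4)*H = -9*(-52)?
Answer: -595/50112 ≈ -0.011873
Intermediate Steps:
H = 624 (H = 4*(-9*(-52))/3 = (4/3)*468 = 624)
J(Z, A) = -7735/1044 (J(Z, A) = -9*(59/81 - 11/(-116)) = -9*(59*(1/81) - 11*(-1/116)) = -9*(59/81 + 11/116) = -9*7735/9396 = -7735/1044)
J(-195, -26)/H = -7735/1044/624 = -7735/1044*1/624 = -595/50112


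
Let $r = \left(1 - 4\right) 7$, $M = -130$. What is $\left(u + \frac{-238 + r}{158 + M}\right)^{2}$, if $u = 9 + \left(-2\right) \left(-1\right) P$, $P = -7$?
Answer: $\frac{3249}{16} \approx 203.06$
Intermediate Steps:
$r = -21$ ($r = \left(-3\right) 7 = -21$)
$u = -5$ ($u = 9 + \left(-2\right) \left(-1\right) \left(-7\right) = 9 + 2 \left(-7\right) = 9 - 14 = -5$)
$\left(u + \frac{-238 + r}{158 + M}\right)^{2} = \left(-5 + \frac{-238 - 21}{158 - 130}\right)^{2} = \left(-5 - \frac{259}{28}\right)^{2} = \left(-5 - \frac{37}{4}\right)^{2} = \left(- \frac{57}{4}\right)^{2} = \frac{3249}{16}$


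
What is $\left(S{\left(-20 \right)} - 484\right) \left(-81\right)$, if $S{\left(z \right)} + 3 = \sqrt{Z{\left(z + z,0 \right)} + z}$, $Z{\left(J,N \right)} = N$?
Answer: $39447 - 162 i \sqrt{5} \approx 39447.0 - 362.24 i$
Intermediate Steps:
$S{\left(z \right)} = -3 + \sqrt{z}$ ($S{\left(z \right)} = -3 + \sqrt{0 + z} = -3 + \sqrt{z}$)
$\left(S{\left(-20 \right)} - 484\right) \left(-81\right) = \left(\left(-3 + \sqrt{-20}\right) - 484\right) \left(-81\right) = \left(\left(-3 + 2 i \sqrt{5}\right) - 484\right) \left(-81\right) = \left(-487 + 2 i \sqrt{5}\right) \left(-81\right) = 39447 - 162 i \sqrt{5}$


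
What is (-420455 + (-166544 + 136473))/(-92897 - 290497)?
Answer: 225263/191697 ≈ 1.1751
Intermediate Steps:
(-420455 + (-166544 + 136473))/(-92897 - 290497) = (-420455 - 30071)/(-383394) = -450526*(-1/383394) = 225263/191697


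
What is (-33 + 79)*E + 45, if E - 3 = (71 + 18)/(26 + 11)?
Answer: 10865/37 ≈ 293.65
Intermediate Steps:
E = 200/37 (E = 3 + (71 + 18)/(26 + 11) = 3 + 89/37 = 200/37 ≈ 5.4054)
(-33 + 79)*E + 45 = (-33 + 79)*(200/37) + 45 = 46*(200/37) + 45 = 9200/37 + 45 = 10865/37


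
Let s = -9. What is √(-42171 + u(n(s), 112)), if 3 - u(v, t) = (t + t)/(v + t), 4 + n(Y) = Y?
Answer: 2*I*√11480854/33 ≈ 205.35*I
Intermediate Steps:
n(Y) = -4 + Y
u(v, t) = 3 - 2*t/(t + v) (u(v, t) = 3 - (t + t)/(v + t) = 3 - 2*t/(t + v))
√(-42171 + u(n(s), 112)) = √(-42171 + (112 + 3*(-4 - 9))/(112 + (-4 - 9))) = √(-42171 + (112 + 3*(-13))/(112 - 13)) = √(-42171 + (112 - 39)/99) = √(-42171 + (1/99)*73) = √(-42171 + 73/99) = √(-4174856/99) = 2*I*√11480854/33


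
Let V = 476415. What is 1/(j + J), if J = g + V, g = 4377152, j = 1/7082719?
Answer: 7082719/34376451208674 ≈ 2.0603e-7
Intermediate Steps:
j = 1/7082719 ≈ 1.4119e-7
J = 4853567 (J = 4377152 + 476415 = 4853567)
1/(j + J) = 1/(1/7082719 + 4853567) = 1/(34376451208674/7082719) = 7082719/34376451208674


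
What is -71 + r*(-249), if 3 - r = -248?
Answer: -62570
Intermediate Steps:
r = 251 (r = 3 - 1*(-248) = 3 + 248 = 251)
-71 + r*(-249) = -71 + 251*(-249) = -71 - 62499 = -62570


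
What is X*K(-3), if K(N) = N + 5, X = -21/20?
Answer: -21/10 ≈ -2.1000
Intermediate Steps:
X = -21/20 (X = -21*1/20 = -21/20 ≈ -1.0500)
K(N) = 5 + N
X*K(-3) = -21*(5 - 3)/20 = -21/20*2 = -21/10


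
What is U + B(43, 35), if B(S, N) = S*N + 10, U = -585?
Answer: 930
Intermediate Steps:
B(S, N) = 10 + N*S (B(S, N) = N*S + 10 = 10 + N*S)
U + B(43, 35) = -585 + (10 + 35*43) = -585 + (10 + 1505) = -585 + 1515 = 930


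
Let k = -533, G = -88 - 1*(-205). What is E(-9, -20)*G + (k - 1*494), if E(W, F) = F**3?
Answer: -937027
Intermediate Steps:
G = 117 (G = -88 + 205 = 117)
E(-9, -20)*G + (k - 1*494) = (-20)**3*117 + (-533 - 1*494) = -8000*117 + (-533 - 494) = -936000 - 1027 = -937027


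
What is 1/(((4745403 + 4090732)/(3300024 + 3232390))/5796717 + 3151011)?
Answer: 5409507897834/17045418890663072479 ≈ 3.1736e-7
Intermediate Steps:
1/(((4745403 + 4090732)/(3300024 + 3232390))/5796717 + 3151011) = 1/((8836135/6532414)*(1/5796717) + 3151011) = 1/((8836135*(1/6532414))*(1/5796717) + 3151011) = 1/((1262305/933202)*(1/5796717) + 3151011) = 1/(1262305/5409507897834 + 3151011) = 1/(17045418890663072479/5409507897834) = 5409507897834/17045418890663072479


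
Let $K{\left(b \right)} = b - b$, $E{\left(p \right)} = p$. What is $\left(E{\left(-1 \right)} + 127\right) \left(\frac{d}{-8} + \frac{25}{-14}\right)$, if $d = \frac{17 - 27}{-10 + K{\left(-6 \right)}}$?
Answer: $- \frac{963}{4} \approx -240.75$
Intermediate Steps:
$K{\left(b \right)} = 0$
$d = 1$ ($d = \frac{17 - 27}{-10 + 0} = - \frac{10}{-10} = \left(-10\right) \left(- \frac{1}{10}\right) = 1$)
$\left(E{\left(-1 \right)} + 127\right) \left(\frac{d}{-8} + \frac{25}{-14}\right) = \left(-1 + 127\right) \left(1 \frac{1}{-8} + \frac{25}{-14}\right) = 126 \left(1 \left(- \frac{1}{8}\right) + 25 \left(- \frac{1}{14}\right)\right) = 126 \left(- \frac{1}{8} - \frac{25}{14}\right) = 126 \left(- \frac{107}{56}\right) = - \frac{963}{4}$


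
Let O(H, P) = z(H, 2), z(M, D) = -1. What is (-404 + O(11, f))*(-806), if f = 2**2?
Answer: 326430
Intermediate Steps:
f = 4
O(H, P) = -1
(-404 + O(11, f))*(-806) = (-404 - 1)*(-806) = -405*(-806) = 326430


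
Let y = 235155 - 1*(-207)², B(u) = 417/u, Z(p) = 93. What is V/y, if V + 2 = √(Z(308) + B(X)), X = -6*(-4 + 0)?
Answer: -1/96153 + √1766/769224 ≈ 4.4231e-5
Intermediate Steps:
X = 24 (X = -6*(-4) = 24)
y = 192306 (y = 235155 - 1*42849 = 235155 - 42849 = 192306)
V = -2 + √1766/4 (V = -2 + √(93 + 417/24) = -2 + √(93 + 417*(1/24)) = -2 + √(93 + 139/8) = -2 + √(883/8) = -2 + √1766/4 ≈ 8.5060)
V/y = (-2 + √1766/4)/192306 = (-2 + √1766/4)*(1/192306) = -1/96153 + √1766/769224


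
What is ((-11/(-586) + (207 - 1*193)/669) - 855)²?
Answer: 112341279794679049/153690657156 ≈ 7.3096e+5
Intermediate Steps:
((-11/(-586) + (207 - 1*193)/669) - 855)² = ((-11*(-1/586) + (207 - 193)*(1/669)) - 855)² = ((11/586 + 14*(1/669)) - 855)² = ((11/586 + 14/669) - 855)² = (15563/392034 - 855)² = (-335173507/392034)² = 112341279794679049/153690657156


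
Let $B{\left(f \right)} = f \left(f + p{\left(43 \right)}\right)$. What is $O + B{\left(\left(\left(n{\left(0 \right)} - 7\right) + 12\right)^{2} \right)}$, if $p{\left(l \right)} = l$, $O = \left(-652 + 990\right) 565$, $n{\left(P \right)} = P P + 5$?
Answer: $205270$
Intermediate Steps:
$n{\left(P \right)} = 5 + P^{2}$ ($n{\left(P \right)} = P^{2} + 5 = 5 + P^{2}$)
$O = 190970$ ($O = 338 \cdot 565 = 190970$)
$B{\left(f \right)} = f \left(43 + f\right)$ ($B{\left(f \right)} = f \left(f + 43\right) = f \left(43 + f\right)$)
$O + B{\left(\left(\left(n{\left(0 \right)} - 7\right) + 12\right)^{2} \right)} = 190970 + \left(\left(\left(5 + 0^{2}\right) - 7\right) + 12\right)^{2} \left(43 + \left(\left(\left(5 + 0^{2}\right) - 7\right) + 12\right)^{2}\right) = 190970 + \left(\left(\left(5 + 0\right) - 7\right) + 12\right)^{2} \left(43 + \left(\left(\left(5 + 0\right) - 7\right) + 12\right)^{2}\right) = 190970 + \left(\left(5 - 7\right) + 12\right)^{2} \left(43 + \left(\left(5 - 7\right) + 12\right)^{2}\right) = 190970 + \left(-2 + 12\right)^{2} \left(43 + \left(-2 + 12\right)^{2}\right) = 190970 + 10^{2} \left(43 + 10^{2}\right) = 190970 + 100 \left(43 + 100\right) = 190970 + 100 \cdot 143 = 190970 + 14300 = 205270$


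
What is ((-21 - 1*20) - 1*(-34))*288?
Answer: -2016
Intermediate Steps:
((-21 - 1*20) - 1*(-34))*288 = ((-21 - 20) + 34)*288 = (-41 + 34)*288 = -7*288 = -2016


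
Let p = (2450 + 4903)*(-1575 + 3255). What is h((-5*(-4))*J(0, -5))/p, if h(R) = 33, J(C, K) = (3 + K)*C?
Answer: 11/4117680 ≈ 2.6714e-6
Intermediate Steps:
J(C, K) = C*(3 + K)
p = 12353040 (p = 7353*1680 = 12353040)
h((-5*(-4))*J(0, -5))/p = 33/12353040 = 33*(1/12353040) = 11/4117680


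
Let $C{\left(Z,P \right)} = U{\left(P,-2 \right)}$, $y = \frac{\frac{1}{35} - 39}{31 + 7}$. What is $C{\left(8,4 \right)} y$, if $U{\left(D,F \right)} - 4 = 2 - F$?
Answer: $- \frac{5456}{665} \approx -8.2045$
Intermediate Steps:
$y = - \frac{682}{665}$ ($y = \frac{\frac{1}{35} - 39}{38} = \left(- \frac{1364}{35}\right) \frac{1}{38} = - \frac{682}{665} \approx -1.0256$)
$U{\left(D,F \right)} = 6 - F$ ($U{\left(D,F \right)} = 4 - \left(-2 + F\right) = 6 - F$)
$C{\left(Z,P \right)} = 8$ ($C{\left(Z,P \right)} = 6 - -2 = 6 + 2 = 8$)
$C{\left(8,4 \right)} y = 8 \left(- \frac{682}{665}\right) = - \frac{5456}{665}$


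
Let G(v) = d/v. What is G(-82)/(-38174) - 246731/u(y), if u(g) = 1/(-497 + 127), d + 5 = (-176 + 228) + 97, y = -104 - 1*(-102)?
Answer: 71440909236526/782567 ≈ 9.1290e+7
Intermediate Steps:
y = -2 (y = -104 + 102 = -2)
d = 144 (d = -5 + ((-176 + 228) + 97) = -5 + (52 + 97) = -5 + 149 = 144)
u(g) = -1/370 (u(g) = 1/(-370) = -1/370)
G(v) = 144/v
G(-82)/(-38174) - 246731/u(y) = (144/(-82))/(-38174) - 246731/(-1/370) = (144*(-1/82))*(-1/38174) - 246731*(-370) = -72/41*(-1/38174) + 91290470 = 36/782567 + 91290470 = 71440909236526/782567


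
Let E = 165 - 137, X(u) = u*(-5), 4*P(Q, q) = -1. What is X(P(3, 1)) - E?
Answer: -107/4 ≈ -26.750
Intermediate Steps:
P(Q, q) = -1/4 (P(Q, q) = (1/4)*(-1) = -1/4)
X(u) = -5*u
E = 28
X(P(3, 1)) - E = -5*(-1/4) - 1*28 = 5/4 - 28 = -107/4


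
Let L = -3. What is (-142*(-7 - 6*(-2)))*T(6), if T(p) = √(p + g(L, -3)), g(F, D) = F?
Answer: -710*√3 ≈ -1229.8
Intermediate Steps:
T(p) = √(-3 + p) (T(p) = √(p - 3) = √(-3 + p))
(-142*(-7 - 6*(-2)))*T(6) = (-142*(-7 - 6*(-2)))*√(-3 + 6) = (-142*(-7 + 12))*√3 = (-142*5)*√3 = -710*√3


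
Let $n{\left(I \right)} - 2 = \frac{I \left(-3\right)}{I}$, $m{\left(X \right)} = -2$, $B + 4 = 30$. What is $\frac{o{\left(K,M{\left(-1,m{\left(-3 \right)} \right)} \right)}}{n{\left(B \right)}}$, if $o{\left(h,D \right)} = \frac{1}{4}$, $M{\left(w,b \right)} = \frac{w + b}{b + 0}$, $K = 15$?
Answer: $- \frac{1}{4} \approx -0.25$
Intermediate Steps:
$B = 26$ ($B = -4 + 30 = 26$)
$M{\left(w,b \right)} = \frac{b + w}{b}$
$o{\left(h,D \right)} = \frac{1}{4}$
$n{\left(I \right)} = -1$ ($n{\left(I \right)} = 2 + \frac{I \left(-3\right)}{I} = 2 + \frac{\left(-3\right) I}{I} = 2 - 3 = -1$)
$\frac{o{\left(K,M{\left(-1,m{\left(-3 \right)} \right)} \right)}}{n{\left(B \right)}} = \frac{1}{4 \left(-1\right)} = \frac{1}{4} \left(-1\right) = - \frac{1}{4}$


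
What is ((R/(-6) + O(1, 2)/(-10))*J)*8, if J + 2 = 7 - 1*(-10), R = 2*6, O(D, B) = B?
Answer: -264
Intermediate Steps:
R = 12
J = 15 (J = -2 + (7 - 1*(-10)) = -2 + (7 + 10) = -2 + 17 = 15)
((R/(-6) + O(1, 2)/(-10))*J)*8 = ((12/(-6) + 2/(-10))*15)*8 = ((12*(-⅙) + 2*(-⅒))*15)*8 = ((-2 - ⅕)*15)*8 = -11/5*15*8 = -33*8 = -264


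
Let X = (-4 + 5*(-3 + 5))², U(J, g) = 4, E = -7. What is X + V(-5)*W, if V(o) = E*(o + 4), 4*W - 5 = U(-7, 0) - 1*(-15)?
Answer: 78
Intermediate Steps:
W = 6 (W = 5/4 + (4 - 1*(-15))/4 = 5/4 + (4 + 15)/4 = 5/4 + (¼)*19 = 5/4 + 19/4 = 6)
V(o) = -28 - 7*o (V(o) = -7*(o + 4) = -7*(4 + o) = -28 - 7*o)
X = 36 (X = (-4 + 5*2)² = (-4 + 10)² = 6² = 36)
X + V(-5)*W = 36 + (-28 - 7*(-5))*6 = 36 + (-28 + 35)*6 = 36 + 7*6 = 36 + 42 = 78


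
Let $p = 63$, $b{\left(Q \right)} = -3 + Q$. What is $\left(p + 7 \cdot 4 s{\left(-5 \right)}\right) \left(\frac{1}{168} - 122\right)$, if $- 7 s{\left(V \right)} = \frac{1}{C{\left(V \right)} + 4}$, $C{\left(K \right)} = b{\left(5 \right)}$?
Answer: $- \frac{3832565}{504} \approx -7604.3$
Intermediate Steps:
$C{\left(K \right)} = 2$ ($C{\left(K \right)} = -3 + 5 = 2$)
$s{\left(V \right)} = - \frac{1}{42}$ ($s{\left(V \right)} = - \frac{1}{7 \left(2 + 4\right)} = - \frac{1}{7 \cdot 6} = \left(- \frac{1}{7}\right) \frac{1}{6} = - \frac{1}{42}$)
$\left(p + 7 \cdot 4 s{\left(-5 \right)}\right) \left(\frac{1}{168} - 122\right) = \left(63 + 7 \cdot 4 \left(- \frac{1}{42}\right)\right) \left(\frac{1}{168} - 122\right) = \left(63 + 28 \left(- \frac{1}{42}\right)\right) \left(\frac{1}{168} - 122\right) = \left(63 - \frac{2}{3}\right) \left(- \frac{20495}{168}\right) = \frac{187}{3} \left(- \frac{20495}{168}\right) = - \frac{3832565}{504}$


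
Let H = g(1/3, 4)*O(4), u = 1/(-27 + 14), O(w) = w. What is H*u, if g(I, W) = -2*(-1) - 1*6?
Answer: 16/13 ≈ 1.2308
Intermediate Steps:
g(I, W) = -4 (g(I, W) = 2 - 6 = -4)
u = -1/13 (u = 1/(-13) = -1/13 ≈ -0.076923)
H = -16 (H = -4*4 = -16)
H*u = -16*(-1/13) = 16/13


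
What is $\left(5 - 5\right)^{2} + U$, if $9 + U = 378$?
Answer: $369$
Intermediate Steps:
$U = 369$ ($U = -9 + 378 = 369$)
$\left(5 - 5\right)^{2} + U = \left(5 - 5\right)^{2} + 369 = 0^{2} + 369 = 0 + 369 = 369$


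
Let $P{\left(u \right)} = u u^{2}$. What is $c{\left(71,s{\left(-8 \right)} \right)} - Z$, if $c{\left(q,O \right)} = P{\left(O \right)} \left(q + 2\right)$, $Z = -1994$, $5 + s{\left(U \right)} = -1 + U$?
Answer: $-198318$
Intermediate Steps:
$s{\left(U \right)} = -6 + U$ ($s{\left(U \right)} = -5 + \left(-1 + U\right) = -6 + U$)
$P{\left(u \right)} = u^{3}$
$c{\left(q,O \right)} = O^{3} \left(2 + q\right)$ ($c{\left(q,O \right)} = O^{3} \left(q + 2\right) = O^{3} \left(2 + q\right)$)
$c{\left(71,s{\left(-8 \right)} \right)} - Z = \left(-6 - 8\right)^{3} \left(2 + 71\right) - -1994 = \left(-14\right)^{3} \cdot 73 + 1994 = \left(-2744\right) 73 + 1994 = -200312 + 1994 = -198318$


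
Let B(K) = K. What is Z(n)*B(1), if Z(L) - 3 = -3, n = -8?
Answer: 0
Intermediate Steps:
Z(L) = 0 (Z(L) = 3 - 3 = 0)
Z(n)*B(1) = 0*1 = 0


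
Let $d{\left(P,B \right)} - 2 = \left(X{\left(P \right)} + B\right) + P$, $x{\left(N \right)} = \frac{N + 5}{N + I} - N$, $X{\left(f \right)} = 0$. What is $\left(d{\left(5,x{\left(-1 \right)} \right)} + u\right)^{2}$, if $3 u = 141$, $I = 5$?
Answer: $3136$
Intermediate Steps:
$x{\left(N \right)} = 1 - N$ ($x{\left(N \right)} = \frac{N + 5}{N + 5} - N = \frac{5 + N}{5 + N} - N = 1 - N$)
$d{\left(P,B \right)} = 2 + B + P$ ($d{\left(P,B \right)} = 2 + \left(\left(0 + B\right) + P\right) = 2 + \left(B + P\right) = 2 + B + P$)
$u = 47$ ($u = \frac{1}{3} \cdot 141 = 47$)
$\left(d{\left(5,x{\left(-1 \right)} \right)} + u\right)^{2} = \left(\left(2 + \left(1 - -1\right) + 5\right) + 47\right)^{2} = \left(\left(2 + \left(1 + 1\right) + 5\right) + 47\right)^{2} = \left(\left(2 + 2 + 5\right) + 47\right)^{2} = \left(9 + 47\right)^{2} = 56^{2} = 3136$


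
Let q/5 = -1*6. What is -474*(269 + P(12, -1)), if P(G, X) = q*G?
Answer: 43134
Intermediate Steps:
q = -30 (q = 5*(-1*6) = 5*(-6) = -30)
P(G, X) = -30*G
-474*(269 + P(12, -1)) = -474*(269 - 30*12) = -474*(269 - 360) = -474*(-91) = 43134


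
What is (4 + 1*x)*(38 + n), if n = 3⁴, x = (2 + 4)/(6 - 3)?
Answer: 714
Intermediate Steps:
x = 2 (x = 6/3 = 6*(⅓) = 2)
n = 81
(4 + 1*x)*(38 + n) = (4 + 1*2)*(38 + 81) = (4 + 2)*119 = 6*119 = 714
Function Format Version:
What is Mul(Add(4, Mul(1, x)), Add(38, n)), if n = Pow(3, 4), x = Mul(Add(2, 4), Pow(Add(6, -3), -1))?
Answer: 714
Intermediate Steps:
x = 2 (x = Mul(6, Pow(3, -1)) = Mul(6, Rational(1, 3)) = 2)
n = 81
Mul(Add(4, Mul(1, x)), Add(38, n)) = Mul(Add(4, Mul(1, 2)), Add(38, 81)) = Mul(Add(4, 2), 119) = Mul(6, 119) = 714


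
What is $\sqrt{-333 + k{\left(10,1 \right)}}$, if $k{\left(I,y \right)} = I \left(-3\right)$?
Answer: $11 i \sqrt{3} \approx 19.053 i$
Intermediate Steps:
$k{\left(I,y \right)} = - 3 I$
$\sqrt{-333 + k{\left(10,1 \right)}} = \sqrt{-333 - 30} = \sqrt{-363} = 11 i \sqrt{3}$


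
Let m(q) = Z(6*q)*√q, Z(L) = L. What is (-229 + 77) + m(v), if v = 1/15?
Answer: -152 + 2*√15/75 ≈ -151.90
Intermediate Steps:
v = 1/15 ≈ 0.066667
m(q) = 6*q^(3/2) (m(q) = (6*q)*√q = 6*q^(3/2))
(-229 + 77) + m(v) = (-229 + 77) + 6*(1/15)^(3/2) = -152 + 6*(√15/225) = -152 + 2*√15/75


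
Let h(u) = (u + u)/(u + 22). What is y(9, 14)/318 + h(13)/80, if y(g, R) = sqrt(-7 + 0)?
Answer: 13/1400 + I*sqrt(7)/318 ≈ 0.0092857 + 0.00832*I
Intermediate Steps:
y(g, R) = I*sqrt(7) (y(g, R) = sqrt(-7) = I*sqrt(7))
h(u) = 2*u/(22 + u) (h(u) = (2*u)/(22 + u) = 2*u/(22 + u))
y(9, 14)/318 + h(13)/80 = (I*sqrt(7))/318 + (2*13/(22 + 13))/80 = (I*sqrt(7))*(1/318) + (2*13/35)*(1/80) = I*sqrt(7)/318 + (2*13*(1/35))*(1/80) = I*sqrt(7)/318 + (26/35)*(1/80) = I*sqrt(7)/318 + 13/1400 = 13/1400 + I*sqrt(7)/318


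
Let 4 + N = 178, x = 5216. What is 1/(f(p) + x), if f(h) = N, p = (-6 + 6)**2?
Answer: 1/5390 ≈ 0.00018553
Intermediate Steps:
N = 174 (N = -4 + 178 = 174)
p = 0 (p = 0**2 = 0)
f(h) = 174
1/(f(p) + x) = 1/(174 + 5216) = 1/5390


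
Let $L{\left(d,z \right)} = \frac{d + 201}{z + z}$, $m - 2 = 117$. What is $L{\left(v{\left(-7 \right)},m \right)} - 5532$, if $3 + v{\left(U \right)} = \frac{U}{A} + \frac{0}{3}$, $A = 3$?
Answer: $- \frac{3949261}{714} \approx -5531.2$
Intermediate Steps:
$v{\left(U \right)} = -3 + \frac{U}{3}$ ($v{\left(U \right)} = -3 + \left(\frac{U}{3} + \frac{0}{3}\right) = -3 + \left(U \frac{1}{3} + 0 \cdot \frac{1}{3}\right) = -3 + \left(\frac{U}{3} + 0\right) = -3 + \frac{U}{3}$)
$m = 119$ ($m = 2 + 117 = 119$)
$L{\left(d,z \right)} = \frac{201 + d}{2 z}$
$L{\left(v{\left(-7 \right)},m \right)} - 5532 = \frac{201 + \left(-3 + \frac{1}{3} \left(-7\right)\right)}{2 \cdot 119} - 5532 = \frac{1}{2} \cdot \frac{1}{119} \left(201 - \frac{16}{3}\right) - 5532 = \frac{1}{2} \cdot \frac{1}{119} \cdot \frac{587}{3} - 5532 = \frac{587}{714} - 5532 = - \frac{3949261}{714}$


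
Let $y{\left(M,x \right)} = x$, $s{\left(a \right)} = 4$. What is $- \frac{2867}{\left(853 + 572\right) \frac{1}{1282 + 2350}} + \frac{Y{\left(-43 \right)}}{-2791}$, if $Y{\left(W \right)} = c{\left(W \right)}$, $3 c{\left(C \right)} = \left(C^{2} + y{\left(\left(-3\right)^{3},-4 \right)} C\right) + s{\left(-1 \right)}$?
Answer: $- \frac{29063488579}{3977175} \approx -7307.6$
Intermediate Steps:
$c{\left(C \right)} = \frac{4}{3} - \frac{4 C}{3} + \frac{C^{2}}{3}$ ($c{\left(C \right)} = \frac{\left(C^{2} - 4 C\right) + 4}{3} = \frac{4 + C^{2} - 4 C}{3} = \frac{4}{3} - \frac{4 C}{3} + \frac{C^{2}}{3}$)
$Y{\left(W \right)} = \frac{4}{3} - \frac{4 W}{3} + \frac{W^{2}}{3}$
$- \frac{2867}{\left(853 + 572\right) \frac{1}{1282 + 2350}} + \frac{Y{\left(-43 \right)}}{-2791} = - \frac{2867}{\left(853 + 572\right) \frac{1}{1282 + 2350}} + \frac{\frac{4}{3} - - \frac{172}{3} + \frac{\left(-43\right)^{2}}{3}}{-2791} = - \frac{2867}{1425 \cdot \frac{1}{3632}} + \left(\frac{4}{3} + \frac{172}{3} + \frac{1}{3} \cdot 1849\right) \left(- \frac{1}{2791}\right) = - \frac{2867}{1425 \cdot \frac{1}{3632}} + \left(\frac{4}{3} + \frac{172}{3} + \frac{1849}{3}\right) \left(- \frac{1}{2791}\right) = - \frac{2867}{\frac{1425}{3632}} + 675 \left(- \frac{1}{2791}\right) = \left(-2867\right) \frac{3632}{1425} - \frac{675}{2791} = - \frac{10412944}{1425} - \frac{675}{2791} = - \frac{29063488579}{3977175}$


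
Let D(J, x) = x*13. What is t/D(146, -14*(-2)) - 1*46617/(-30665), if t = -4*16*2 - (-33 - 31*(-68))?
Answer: -50586407/11162060 ≈ -4.5320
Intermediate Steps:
D(J, x) = 13*x
t = -2203 (t = -64*2 - (-33 + 2108) = -128 - 1*2075 = -128 - 2075 = -2203)
t/D(146, -14*(-2)) - 1*46617/(-30665) = -2203/(13*(-14*(-2))) - 1*46617/(-30665) = -2203/(13*28) - 46617*(-1/30665) = -2203/364 + 46617/30665 = -50586407/11162060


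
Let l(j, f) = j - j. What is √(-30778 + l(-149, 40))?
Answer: I*√30778 ≈ 175.44*I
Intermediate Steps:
l(j, f) = 0
√(-30778 + l(-149, 40)) = √(-30778 + 0) = √(-30778) = I*√30778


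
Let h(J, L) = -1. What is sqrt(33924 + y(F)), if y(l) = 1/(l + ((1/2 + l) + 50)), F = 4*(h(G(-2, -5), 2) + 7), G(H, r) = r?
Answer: sqrt(1316556910)/197 ≈ 184.18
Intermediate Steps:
F = 24 (F = 4*(-1 + 7) = 4*6 = 24)
y(l) = 1/(101/2 + 2*l) (y(l) = 1/(l + ((1/2 + l) + 50)) = 1/(l + (101/2 + l)) = 1/(101/2 + 2*l))
sqrt(33924 + y(F)) = sqrt(33924 + 2/(101 + 4*24)) = sqrt(33924 + 2/(101 + 96)) = sqrt(33924 + 2/197) = sqrt(6683030/197) = sqrt(1316556910)/197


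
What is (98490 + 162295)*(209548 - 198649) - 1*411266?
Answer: 2841884449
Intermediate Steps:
(98490 + 162295)*(209548 - 198649) - 1*411266 = 260785*10899 - 411266 = 2842295715 - 411266 = 2841884449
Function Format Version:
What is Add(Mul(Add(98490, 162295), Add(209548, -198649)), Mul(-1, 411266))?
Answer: 2841884449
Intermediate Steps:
Add(Mul(Add(98490, 162295), Add(209548, -198649)), Mul(-1, 411266)) = Add(Mul(260785, 10899), -411266) = Add(2842295715, -411266) = 2841884449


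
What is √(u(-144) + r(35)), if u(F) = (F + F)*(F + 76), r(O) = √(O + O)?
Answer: √(19584 + √70) ≈ 139.97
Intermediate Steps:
r(O) = √2*√O (r(O) = √(2*O) = √2*√O)
u(F) = 2*F*(76 + F) (u(F) = (2*F)*(76 + F) = 2*F*(76 + F))
√(u(-144) + r(35)) = √(2*(-144)*(76 - 144) + √2*√35) = √(2*(-144)*(-68) + √70) = √(19584 + √70)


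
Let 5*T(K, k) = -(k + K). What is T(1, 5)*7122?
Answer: -42732/5 ≈ -8546.4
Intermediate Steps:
T(K, k) = -K/5 - k/5 (T(K, k) = (-(k + K))/5 = (-(K + k))/5 = (-K - k)/5 = -K/5 - k/5)
T(1, 5)*7122 = (-1/5*1 - 1/5*5)*7122 = (-1/5 - 1)*7122 = -6/5*7122 = -42732/5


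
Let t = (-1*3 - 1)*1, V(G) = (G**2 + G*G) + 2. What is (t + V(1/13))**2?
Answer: 112896/28561 ≈ 3.9528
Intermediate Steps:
V(G) = 2 + 2*G**2 (V(G) = (G**2 + G**2) + 2 = 2*G**2 + 2 = 2 + 2*G**2)
t = -4 (t = (-3 - 1)*1 = -4*1 = -4)
(t + V(1/13))**2 = (-4 + (2 + 2*(1/13)**2))**2 = (-4 + (2 + 2*(1/169)))**2 = (-4 + (2 + 2/169))**2 = (-4 + 340/169)**2 = (-336/169)**2 = 112896/28561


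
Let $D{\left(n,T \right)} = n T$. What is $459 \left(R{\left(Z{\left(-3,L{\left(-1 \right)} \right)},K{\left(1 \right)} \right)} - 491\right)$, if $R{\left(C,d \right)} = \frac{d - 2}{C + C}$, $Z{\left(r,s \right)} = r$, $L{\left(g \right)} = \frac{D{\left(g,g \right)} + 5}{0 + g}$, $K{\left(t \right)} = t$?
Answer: $- \frac{450585}{2} \approx -2.2529 \cdot 10^{5}$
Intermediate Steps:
$D{\left(n,T \right)} = T n$
$L{\left(g \right)} = \frac{5 + g^{2}}{g}$ ($L{\left(g \right)} = \frac{g g + 5}{0 + g} = \frac{g^{2} + 5}{g} = \frac{5 + g^{2}}{g}$)
$R{\left(C,d \right)} = \frac{-2 + d}{2 C}$
$459 \left(R{\left(Z{\left(-3,L{\left(-1 \right)} \right)},K{\left(1 \right)} \right)} - 491\right) = 459 \left(\frac{-2 + 1}{2 \left(-3\right)} - 491\right) = 459 \left(\frac{1}{2} \left(- \frac{1}{3}\right) \left(-1\right) - 491\right) = 459 \left(\frac{1}{6} - 491\right) = 459 \left(- \frac{2945}{6}\right) = - \frac{450585}{2}$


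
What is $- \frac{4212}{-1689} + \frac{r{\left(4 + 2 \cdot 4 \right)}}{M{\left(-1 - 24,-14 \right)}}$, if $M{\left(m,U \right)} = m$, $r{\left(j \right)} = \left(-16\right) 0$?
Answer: $\frac{1404}{563} \approx 2.4938$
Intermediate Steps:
$r{\left(j \right)} = 0$
$- \frac{4212}{-1689} + \frac{r{\left(4 + 2 \cdot 4 \right)}}{M{\left(-1 - 24,-14 \right)}} = - \frac{4212}{-1689} + \frac{0}{-1 - 24} = \left(-4212\right) \left(- \frac{1}{1689}\right) + \frac{0}{-25} = \frac{1404}{563} + 0 \left(- \frac{1}{25}\right) = \frac{1404}{563} + 0 = \frac{1404}{563}$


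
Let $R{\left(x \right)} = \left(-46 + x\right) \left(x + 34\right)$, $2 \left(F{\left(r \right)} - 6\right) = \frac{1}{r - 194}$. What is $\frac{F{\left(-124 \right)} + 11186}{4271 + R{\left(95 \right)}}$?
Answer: $\frac{7118111}{6736512} \approx 1.0566$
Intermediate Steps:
$F{\left(r \right)} = 6 + \frac{1}{2 \left(-194 + r\right)}$ ($F{\left(r \right)} = 6 + \frac{1}{2 \left(r - 194\right)} = 6 + \frac{1}{2 \left(-194 + r\right)}$)
$R{\left(x \right)} = \left(-46 + x\right) \left(34 + x\right)$
$\frac{F{\left(-124 \right)} + 11186}{4271 + R{\left(95 \right)}} = \frac{\frac{-2327 + 12 \left(-124\right)}{2 \left(-194 - 124\right)} + 11186}{4271 - \left(2704 - 9025\right)} = \frac{\frac{-2327 - 1488}{2 \left(-318\right)} + 11186}{4271 - -6321} = \frac{\frac{1}{2} \left(- \frac{1}{318}\right) \left(-3815\right) + 11186}{4271 + 6321} = \frac{\frac{3815}{636} + 11186}{10592} = \frac{7118111}{636} \cdot \frac{1}{10592} = \frac{7118111}{6736512}$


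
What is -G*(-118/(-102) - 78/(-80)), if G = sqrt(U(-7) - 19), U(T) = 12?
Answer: -4349*I*sqrt(7)/2040 ≈ -5.6404*I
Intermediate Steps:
G = I*sqrt(7) (G = sqrt(12 - 19) = sqrt(-7) = I*sqrt(7) ≈ 2.6458*I)
-G*(-118/(-102) - 78/(-80)) = -I*sqrt(7)*(-118/(-102) - 78/(-80)) = -I*sqrt(7)*(-118*(-1/102) - 78*(-1/80)) = -I*sqrt(7)*(59/51 + 39/40) = -I*sqrt(7)*4349/2040 = -4349*I*sqrt(7)/2040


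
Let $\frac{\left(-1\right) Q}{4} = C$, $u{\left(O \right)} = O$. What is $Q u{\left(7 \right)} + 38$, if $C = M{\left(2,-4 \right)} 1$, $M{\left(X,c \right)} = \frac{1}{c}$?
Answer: $45$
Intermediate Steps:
$C = - \frac{1}{4}$ ($C = \frac{1}{-4} \cdot 1 = \left(- \frac{1}{4}\right) 1 = - \frac{1}{4} \approx -0.25$)
$Q = 1$ ($Q = \left(-4\right) \left(- \frac{1}{4}\right) = 1$)
$Q u{\left(7 \right)} + 38 = 1 \cdot 7 + 38 = 7 + 38 = 45$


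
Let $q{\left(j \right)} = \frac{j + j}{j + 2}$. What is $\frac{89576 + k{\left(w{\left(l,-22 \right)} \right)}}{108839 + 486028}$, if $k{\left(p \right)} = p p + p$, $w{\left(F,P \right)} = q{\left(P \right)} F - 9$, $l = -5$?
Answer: $\frac{89956}{594867} \approx 0.15122$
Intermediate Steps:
$q{\left(j \right)} = \frac{2 j}{2 + j}$
$w{\left(F,P \right)} = -9 + \frac{2 F P}{2 + P}$ ($w{\left(F,P \right)} = \frac{2 P}{2 + P} F - 9 = \frac{2 F P}{2 + P} - 9 = -9 + \frac{2 F P}{2 + P}$)
$k{\left(p \right)} = p + p^{2}$ ($k{\left(p \right)} = p^{2} + p = p + p^{2}$)
$\frac{89576 + k{\left(w{\left(l,-22 \right)} \right)}}{108839 + 486028} = \frac{89576 + \frac{-18 - -198 + 2 \left(-5\right) \left(-22\right)}{2 - 22} \left(1 + \frac{-18 - -198 + 2 \left(-5\right) \left(-22\right)}{2 - 22}\right)}{108839 + 486028} = \frac{89576 + \frac{-18 + 198 + 220}{-20} \left(1 + \frac{-18 + 198 + 220}{-20}\right)}{594867} = \left(89576 + \left(- \frac{1}{20}\right) 400 \left(1 - 20\right)\right) \frac{1}{594867} = \left(89576 - 20 \left(1 - 20\right)\right) \frac{1}{594867} = \left(89576 - -380\right) \frac{1}{594867} = \left(89576 + 380\right) \frac{1}{594867} = 89956 \cdot \frac{1}{594867} = \frac{89956}{594867}$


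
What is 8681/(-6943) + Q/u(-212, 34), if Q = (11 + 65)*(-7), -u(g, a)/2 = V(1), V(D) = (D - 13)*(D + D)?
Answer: -1027591/83316 ≈ -12.334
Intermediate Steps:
V(D) = 2*D*(-13 + D) (V(D) = (-13 + D)*(2*D) = 2*D*(-13 + D))
u(g, a) = 48 (u(g, a) = -4*(-13 + 1) = -4*(-12) = -2*(-24) = 48)
Q = -532 (Q = 76*(-7) = -532)
8681/(-6943) + Q/u(-212, 34) = 8681/(-6943) - 532/48 = 8681*(-1/6943) - 532*1/48 = -8681/6943 - 133/12 = -1027591/83316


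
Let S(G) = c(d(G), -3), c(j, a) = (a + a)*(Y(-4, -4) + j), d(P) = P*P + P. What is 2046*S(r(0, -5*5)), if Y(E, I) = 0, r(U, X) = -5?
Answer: -245520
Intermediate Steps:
d(P) = P + P² (d(P) = P² + P = P + P²)
c(j, a) = 2*a*j (c(j, a) = (a + a)*(0 + j) = (2*a)*j = 2*a*j)
S(G) = -6*G*(1 + G) (S(G) = 2*(-3)*(G*(1 + G)) = -6*G*(1 + G))
2046*S(r(0, -5*5)) = 2046*(-6*(-5)*(1 - 5)) = 2046*(-6*(-5)*(-4)) = 2046*(-120) = -245520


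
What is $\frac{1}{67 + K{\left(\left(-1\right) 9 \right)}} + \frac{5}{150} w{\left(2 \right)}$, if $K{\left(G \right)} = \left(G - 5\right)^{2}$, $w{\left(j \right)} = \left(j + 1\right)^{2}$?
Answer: $\frac{799}{2630} \approx 0.3038$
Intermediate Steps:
$w{\left(j \right)} = \left(1 + j\right)^{2}$
$K{\left(G \right)} = \left(-5 + G\right)^{2}$
$\frac{1}{67 + K{\left(\left(-1\right) 9 \right)}} + \frac{5}{150} w{\left(2 \right)} = \frac{1}{67 + \left(-5 - 9\right)^{2}} + \frac{5}{150} \left(1 + 2\right)^{2} = \frac{1}{67 + \left(-5 - 9\right)^{2}} + 5 \cdot \frac{1}{150} \cdot 3^{2} = \frac{1}{67 + \left(-14\right)^{2}} + \frac{1}{30} \cdot 9 = \frac{1}{67 + 196} + \frac{3}{10} = \frac{1}{263} + \frac{3}{10} = \frac{799}{2630}$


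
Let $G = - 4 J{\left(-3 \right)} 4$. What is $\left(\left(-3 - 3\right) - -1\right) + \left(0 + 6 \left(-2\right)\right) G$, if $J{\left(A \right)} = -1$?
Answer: $-197$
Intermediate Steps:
$G = 16$ ($G = \left(-4\right) \left(-1\right) 4 = 4 \cdot 4 = 16$)
$\left(\left(-3 - 3\right) - -1\right) + \left(0 + 6 \left(-2\right)\right) G = \left(\left(-3 - 3\right) - -1\right) + \left(0 + 6 \left(-2\right)\right) 16 = \left(-6 + 1\right) + \left(0 - 12\right) 16 = -5 - 192 = -197$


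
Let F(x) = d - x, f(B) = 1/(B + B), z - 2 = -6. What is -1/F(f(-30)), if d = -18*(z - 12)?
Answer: -60/17281 ≈ -0.0034720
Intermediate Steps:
z = -4 (z = 2 - 6 = -4)
d = 288 (d = -18*(-4 - 12) = -18*(-16) = 288)
f(B) = 1/(2*B)
F(x) = 288 - x
-1/F(f(-30)) = -1/(288 - 1/(2*(-30))) = -1/(288 - (-1)/(2*30)) = -1/(288 - 1*(-1/60)) = -1/(288 + 1/60) = -1/17281/60 = -1*60/17281 = -60/17281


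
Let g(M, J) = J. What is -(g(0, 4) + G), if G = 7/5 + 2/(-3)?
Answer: -71/15 ≈ -4.7333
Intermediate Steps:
G = 11/15 (G = 7*(1/5) + 2*(-1/3) = 7/5 - 2/3 = 11/15 ≈ 0.73333)
-(g(0, 4) + G) = -(4 + 11/15) = -1*71/15 = -71/15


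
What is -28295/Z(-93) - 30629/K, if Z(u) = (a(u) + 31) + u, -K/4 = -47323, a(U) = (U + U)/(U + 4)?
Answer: 29782638227/63081559 ≈ 472.13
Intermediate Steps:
a(U) = 2*U/(4 + U) (a(U) = (2*U)/(4 + U) = 2*U/(4 + U))
K = 189292 (K = -4*(-47323) = 189292)
Z(u) = 31 + u + 2*u/(4 + u) (Z(u) = (2*u/(4 + u) + 31) + u = (31 + 2*u/(4 + u)) + u = 31 + u + 2*u/(4 + u))
-28295/Z(-93) - 30629/K = -28295*(4 - 93)/(124 + (-93)**2 + 37*(-93)) - 30629/189292 = -28295*(-89/(124 + 8649 - 3441)) - 30629*1/189292 = -28295/((-1/89*5332)) - 30629/189292 = -28295/(-5332/89) - 30629/189292 = -28295*(-89/5332) - 30629/189292 = 2518255/5332 - 30629/189292 = 29782638227/63081559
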